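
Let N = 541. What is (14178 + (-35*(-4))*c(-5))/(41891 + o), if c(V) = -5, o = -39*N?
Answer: 293/452 ≈ 0.64823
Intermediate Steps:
o = -21099 (o = -39*541 = -21099)
(14178 + (-35*(-4))*c(-5))/(41891 + o) = (14178 - 35*(-4)*(-5))/(41891 - 21099) = (14178 + 140*(-5))/20792 = (14178 - 700)*(1/20792) = 13478*(1/20792) = 293/452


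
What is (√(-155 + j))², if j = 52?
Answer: -103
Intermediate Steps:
(√(-155 + j))² = (√(-155 + 52))² = (√(-103))² = (I*√103)² = -103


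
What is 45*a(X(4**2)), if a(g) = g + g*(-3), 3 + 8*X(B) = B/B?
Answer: 45/2 ≈ 22.500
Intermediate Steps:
X(B) = -1/4 (X(B) = -3/8 + (B/B)/8 = -3/8 + (1/8)*1 = -3/8 + 1/8 = -1/4)
a(g) = -2*g (a(g) = g - 3*g = -2*g)
45*a(X(4**2)) = 45*(-2*(-1/4)) = 45*(1/2) = 45/2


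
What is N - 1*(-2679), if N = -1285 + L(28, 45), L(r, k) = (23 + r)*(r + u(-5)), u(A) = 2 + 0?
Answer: 2924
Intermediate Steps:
u(A) = 2
L(r, k) = (2 + r)*(23 + r) (L(r, k) = (23 + r)*(r + 2) = (23 + r)*(2 + r) = (2 + r)*(23 + r))
N = 245 (N = -1285 + (46 + 28**2 + 25*28) = -1285 + (46 + 784 + 700) = -1285 + 1530 = 245)
N - 1*(-2679) = 245 - 1*(-2679) = 245 + 2679 = 2924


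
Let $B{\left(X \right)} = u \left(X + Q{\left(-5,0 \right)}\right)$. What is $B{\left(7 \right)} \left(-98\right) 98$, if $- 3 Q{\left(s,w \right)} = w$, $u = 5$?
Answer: $-336140$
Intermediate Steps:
$Q{\left(s,w \right)} = - \frac{w}{3}$
$B{\left(X \right)} = 5 X$ ($B{\left(X \right)} = 5 \left(X - 0\right) = 5 \left(X + 0\right) = 5 X$)
$B{\left(7 \right)} \left(-98\right) 98 = 5 \cdot 7 \left(-98\right) 98 = 35 \left(-98\right) 98 = \left(-3430\right) 98 = -336140$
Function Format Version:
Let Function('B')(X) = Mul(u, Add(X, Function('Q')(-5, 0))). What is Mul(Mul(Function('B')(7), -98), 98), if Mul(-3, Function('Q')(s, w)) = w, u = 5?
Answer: -336140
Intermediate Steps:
Function('Q')(s, w) = Mul(Rational(-1, 3), w)
Function('B')(X) = Mul(5, X) (Function('B')(X) = Mul(5, Add(X, Mul(Rational(-1, 3), 0))) = Mul(5, Add(X, 0)) = Mul(5, X))
Mul(Mul(Function('B')(7), -98), 98) = Mul(Mul(Mul(5, 7), -98), 98) = Mul(Mul(35, -98), 98) = Mul(-3430, 98) = -336140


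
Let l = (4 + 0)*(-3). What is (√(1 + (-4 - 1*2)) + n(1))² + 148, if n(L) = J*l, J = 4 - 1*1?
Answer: 1439 - 72*I*√5 ≈ 1439.0 - 161.0*I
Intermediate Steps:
J = 3 (J = 4 - 1 = 3)
l = -12 (l = 4*(-3) = -12)
n(L) = -36 (n(L) = 3*(-12) = -36)
(√(1 + (-4 - 1*2)) + n(1))² + 148 = (√(1 + (-4 - 1*2)) - 36)² + 148 = (√(1 + (-4 - 2)) - 36)² + 148 = (√(1 - 6) - 36)² + 148 = (√(-5) - 36)² + 148 = (I*√5 - 36)² + 148 = (-36 + I*√5)² + 148 = 148 + (-36 + I*√5)²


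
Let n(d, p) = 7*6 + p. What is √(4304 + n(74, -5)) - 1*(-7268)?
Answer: 7268 + √4341 ≈ 7333.9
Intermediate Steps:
n(d, p) = 42 + p
√(4304 + n(74, -5)) - 1*(-7268) = √(4304 + (42 - 5)) - 1*(-7268) = √(4304 + 37) + 7268 = √4341 + 7268 = 7268 + √4341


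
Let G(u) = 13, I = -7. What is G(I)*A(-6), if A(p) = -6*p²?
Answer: -2808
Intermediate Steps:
G(I)*A(-6) = 13*(-6*(-6)²) = 13*(-6*36) = 13*(-216) = -2808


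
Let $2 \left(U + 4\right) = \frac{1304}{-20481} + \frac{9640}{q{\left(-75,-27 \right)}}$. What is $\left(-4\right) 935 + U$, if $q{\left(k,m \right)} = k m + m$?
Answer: $- \frac{25518491758}{6820173} \approx -3741.6$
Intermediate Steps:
$q{\left(k,m \right)} = m + k m$
$U = - \frac{11044738}{6820173}$ ($U = -4 + \frac{\frac{1304}{-20481} + \frac{9640}{\left(-27\right) \left(1 - 75\right)}}{2} = -4 + \frac{1304 \left(- \frac{1}{20481}\right) + \frac{9640}{\left(-27\right) \left(-74\right)}}{2} = -4 + \frac{- \frac{1304}{20481} + \frac{9640}{1998}}{2} = -4 + \frac{- \frac{1304}{20481} + 9640 \cdot \frac{1}{1998}}{2} = -4 + \frac{- \frac{1304}{20481} + \frac{4820}{999}}{2} = -4 + \frac{1}{2} \cdot \frac{32471908}{6820173} = -4 + \frac{16235954}{6820173} = - \frac{11044738}{6820173} \approx -1.6194$)
$\left(-4\right) 935 + U = \left(-4\right) 935 - \frac{11044738}{6820173} = -3740 - \frac{11044738}{6820173} = - \frac{25518491758}{6820173}$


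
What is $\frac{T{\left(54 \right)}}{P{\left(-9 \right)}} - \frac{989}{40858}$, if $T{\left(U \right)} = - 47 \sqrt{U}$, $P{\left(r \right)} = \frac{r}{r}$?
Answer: $- \frac{989}{40858} - 141 \sqrt{6} \approx -345.4$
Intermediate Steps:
$P{\left(r \right)} = 1$
$\frac{T{\left(54 \right)}}{P{\left(-9 \right)}} - \frac{989}{40858} = \frac{\left(-47\right) \sqrt{54}}{1} - \frac{989}{40858} = - 47 \cdot 3 \sqrt{6} \cdot 1 - \frac{989}{40858} = - 141 \sqrt{6} \cdot 1 - \frac{989}{40858} = - 141 \sqrt{6} - \frac{989}{40858} = - \frac{989}{40858} - 141 \sqrt{6}$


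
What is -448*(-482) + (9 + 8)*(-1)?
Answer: 215919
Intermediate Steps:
-448*(-482) + (9 + 8)*(-1) = 215936 + 17*(-1) = 215936 - 17 = 215919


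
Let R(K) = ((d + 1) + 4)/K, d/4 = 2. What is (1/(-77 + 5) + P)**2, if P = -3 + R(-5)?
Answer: 4084441/129600 ≈ 31.516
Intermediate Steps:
d = 8 (d = 4*2 = 8)
R(K) = 13/K (R(K) = ((8 + 1) + 4)/K = (9 + 4)/K = 13/K)
P = -28/5 (P = -3 + 13/(-5) = -3 + 13*(-1/5) = -3 - 13/5 = -28/5 ≈ -5.6000)
(1/(-77 + 5) + P)**2 = (1/(-77 + 5) - 28/5)**2 = (1/(-72) - 28/5)**2 = (-1/72 - 28/5)**2 = (-2021/360)**2 = 4084441/129600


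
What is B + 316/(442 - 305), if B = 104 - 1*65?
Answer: 5659/137 ≈ 41.307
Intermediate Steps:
B = 39 (B = 104 - 65 = 39)
B + 316/(442 - 305) = 39 + 316/(442 - 305) = 39 + 316/137 = 5659/137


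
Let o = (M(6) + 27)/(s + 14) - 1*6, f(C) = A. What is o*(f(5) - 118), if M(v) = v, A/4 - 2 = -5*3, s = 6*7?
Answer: 25755/28 ≈ 919.82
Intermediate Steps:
s = 42
A = -52 (A = 8 + 4*(-5*3) = 8 + 4*(-15) = 8 - 60 = -52)
f(C) = -52
o = -303/56 (o = (6 + 27)/(42 + 14) - 1*6 = 33/56 - 6 = -303/56 ≈ -5.4107)
o*(f(5) - 118) = -303*(-52 - 118)/56 = -303/56*(-170) = 25755/28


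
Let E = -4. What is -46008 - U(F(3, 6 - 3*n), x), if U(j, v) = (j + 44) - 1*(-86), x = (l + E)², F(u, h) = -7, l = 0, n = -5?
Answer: -46131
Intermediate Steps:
x = 16 (x = (0 - 4)² = (-4)² = 16)
U(j, v) = 130 + j (U(j, v) = (44 + j) + 86 = 130 + j)
-46008 - U(F(3, 6 - 3*n), x) = -46008 - (130 - 7) = -46008 - 1*123 = -46008 - 123 = -46131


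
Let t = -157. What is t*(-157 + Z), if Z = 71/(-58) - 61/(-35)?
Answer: 49872149/2030 ≈ 24568.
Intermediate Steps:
Z = 1053/2030 (Z = 71*(-1/58) - 61*(-1/35) = -71/58 + 61/35 = 1053/2030 ≈ 0.51872)
t*(-157 + Z) = -157*(-157 + 1053/2030) = -157*(-317657/2030) = 49872149/2030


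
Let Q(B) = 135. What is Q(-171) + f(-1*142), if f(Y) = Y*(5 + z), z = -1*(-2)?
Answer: -859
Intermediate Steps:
z = 2
f(Y) = 7*Y (f(Y) = Y*(5 + 2) = Y*7 = 7*Y)
Q(-171) + f(-1*142) = 135 + 7*(-1*142) = 135 + 7*(-142) = 135 - 994 = -859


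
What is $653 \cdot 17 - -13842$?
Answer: $24943$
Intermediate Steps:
$653 \cdot 17 - -13842 = 11101 + 13842 = 24943$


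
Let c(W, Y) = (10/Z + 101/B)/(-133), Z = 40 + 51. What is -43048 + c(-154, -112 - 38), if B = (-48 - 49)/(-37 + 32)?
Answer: -50538011493/1173991 ≈ -43048.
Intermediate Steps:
Z = 91
B = 97/5 (B = -97/(-5) = -97*(-⅕) = 97/5 ≈ 19.400)
c(W, Y) = -46925/1173991 (c(W, Y) = (10/91 + 101/(97/5))/(-133) = (10*(1/91) + 101*(5/97))*(-1/133) = (10/91 + 505/97)*(-1/133) = (46925/8827)*(-1/133) = -46925/1173991)
-43048 + c(-154, -112 - 38) = -43048 - 46925/1173991 = -50538011493/1173991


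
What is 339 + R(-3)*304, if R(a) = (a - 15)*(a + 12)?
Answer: -48909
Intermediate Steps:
R(a) = (-15 + a)*(12 + a)
339 + R(-3)*304 = 339 + (-180 + (-3)**2 - 3*(-3))*304 = 339 + (-180 + 9 + 9)*304 = 339 - 162*304 = 339 - 49248 = -48909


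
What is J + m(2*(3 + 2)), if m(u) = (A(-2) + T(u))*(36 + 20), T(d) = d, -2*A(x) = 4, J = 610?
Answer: 1058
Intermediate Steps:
A(x) = -2 (A(x) = -½*4 = -2)
m(u) = -112 + 56*u (m(u) = (-2 + u)*(36 + 20) = (-2 + u)*56 = -112 + 56*u)
J + m(2*(3 + 2)) = 610 + (-112 + 56*(2*(3 + 2))) = 610 + (-112 + 56*(2*5)) = 610 + (-112 + 56*10) = 610 + (-112 + 560) = 610 + 448 = 1058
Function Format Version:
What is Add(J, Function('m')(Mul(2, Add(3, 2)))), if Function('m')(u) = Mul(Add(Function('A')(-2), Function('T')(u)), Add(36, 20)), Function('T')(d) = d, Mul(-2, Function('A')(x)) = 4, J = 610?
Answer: 1058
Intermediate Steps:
Function('A')(x) = -2 (Function('A')(x) = Mul(Rational(-1, 2), 4) = -2)
Function('m')(u) = Add(-112, Mul(56, u)) (Function('m')(u) = Mul(Add(-2, u), Add(36, 20)) = Mul(Add(-2, u), 56) = Add(-112, Mul(56, u)))
Add(J, Function('m')(Mul(2, Add(3, 2)))) = Add(610, Add(-112, Mul(56, Mul(2, Add(3, 2))))) = Add(610, Add(-112, Mul(56, Mul(2, 5)))) = Add(610, Add(-112, Mul(56, 10))) = Add(610, Add(-112, 560)) = Add(610, 448) = 1058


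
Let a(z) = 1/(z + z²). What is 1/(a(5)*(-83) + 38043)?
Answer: 30/1141207 ≈ 2.6288e-5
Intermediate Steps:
1/(a(5)*(-83) + 38043) = 1/((1/(5*(1 + 5)))*(-83) + 38043) = 1/(((⅕)/6)*(-83) + 38043) = 1/(((⅕)*(⅙))*(-83) + 38043) = 1/((1/30)*(-83) + 38043) = 1/(-83/30 + 38043) = 1/(1141207/30) = 30/1141207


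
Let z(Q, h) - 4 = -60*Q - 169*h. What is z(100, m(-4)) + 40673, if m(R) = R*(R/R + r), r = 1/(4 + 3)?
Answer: 248147/7 ≈ 35450.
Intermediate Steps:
r = 1/7 ≈ 0.14286
m(R) = 8*R/7 (m(R) = R*(R/R + 1/7) = R*(1 + 1/7) = R*(8/7) = 8*R/7)
z(Q, h) = 4 - 169*h - 60*Q (z(Q, h) = 4 + (-60*Q - 169*h) = 4 + (-169*h - 60*Q) = 4 - 169*h - 60*Q)
z(100, m(-4)) + 40673 = (4 - 1352*(-4)/7 - 60*100) + 40673 = (4 - 169*(-32/7) - 6000) + 40673 = (4 + 5408/7 - 6000) + 40673 = -36564/7 + 40673 = 248147/7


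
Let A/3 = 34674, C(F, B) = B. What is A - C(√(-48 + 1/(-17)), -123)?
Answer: 104145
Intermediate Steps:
A = 104022 (A = 3*34674 = 104022)
A - C(√(-48 + 1/(-17)), -123) = 104022 - 1*(-123) = 104022 + 123 = 104145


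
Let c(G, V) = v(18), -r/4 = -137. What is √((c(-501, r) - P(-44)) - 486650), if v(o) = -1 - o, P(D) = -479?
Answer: I*√486190 ≈ 697.27*I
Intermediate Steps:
r = 548 (r = -4*(-137) = 548)
c(G, V) = -19 (c(G, V) = -1 - 1*18 = -1 - 18 = -19)
√((c(-501, r) - P(-44)) - 486650) = √((-19 - 1*(-479)) - 486650) = √((-19 + 479) - 486650) = √(460 - 486650) = √(-486190) = I*√486190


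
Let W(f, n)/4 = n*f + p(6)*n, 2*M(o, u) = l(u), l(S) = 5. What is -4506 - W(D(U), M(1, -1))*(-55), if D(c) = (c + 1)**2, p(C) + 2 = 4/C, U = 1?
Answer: -9118/3 ≈ -3039.3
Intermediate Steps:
p(C) = -2 + 4/C
M(o, u) = 5/2 (M(o, u) = (1/2)*5 = 5/2)
D(c) = (1 + c)**2
W(f, n) = -16*n/3 + 4*f*n (W(f, n) = 4*(n*f + (-2 + 4/6)*n) = 4*(f*n + (-2 + 4*(1/6))*n) = 4*(f*n + (-2 + 2/3)*n) = 4*(f*n - 4*n/3) = 4*(-4*n/3 + f*n) = -16*n/3 + 4*f*n)
-4506 - W(D(U), M(1, -1))*(-55) = -4506 - (4/3)*(5/2)*(-4 + 3*(1 + 1)**2)*(-55) = -4506 - (4/3)*(5/2)*(-4 + 3*2**2)*(-55) = -4506 - (4/3)*(5/2)*(-4 + 3*4)*(-55) = -4506 - (4/3)*(5/2)*(-4 + 12)*(-55) = -4506 - (4/3)*(5/2)*8*(-55) = -4506 - 80*(-55)/3 = -4506 - 1*(-4400/3) = -4506 + 4400/3 = -9118/3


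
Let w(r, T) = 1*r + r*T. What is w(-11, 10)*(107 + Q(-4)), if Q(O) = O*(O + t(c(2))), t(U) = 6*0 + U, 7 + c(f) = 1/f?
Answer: -18029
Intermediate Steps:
c(f) = -7 + 1/f
t(U) = U (t(U) = 0 + U = U)
w(r, T) = r + T*r
Q(O) = O*(-13/2 + O) (Q(O) = O*(O + (-7 + 1/2)) = O*(O - 13/2) = O*(-13/2 + O))
w(-11, 10)*(107 + Q(-4)) = (-11*(1 + 10))*(107 + (1/2)*(-4)*(-13 + 2*(-4))) = (-11*11)*(107 + (1/2)*(-4)*(-13 - 8)) = -121*(107 + (1/2)*(-4)*(-21)) = -121*(107 + 42) = -121*149 = -18029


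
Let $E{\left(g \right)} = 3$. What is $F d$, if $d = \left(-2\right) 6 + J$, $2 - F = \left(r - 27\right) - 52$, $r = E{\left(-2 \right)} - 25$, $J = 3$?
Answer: $-927$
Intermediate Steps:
$r = -22$ ($r = 3 - 25 = -22$)
$F = 103$ ($F = 2 - \left(\left(-22 - 27\right) - 52\right) = 2 - \left(-49 - 52\right) = 2 - -101 = 2 + 101 = 103$)
$d = -9$ ($d = \left(-2\right) 6 + 3 = -12 + 3 = -9$)
$F d = 103 \left(-9\right) = -927$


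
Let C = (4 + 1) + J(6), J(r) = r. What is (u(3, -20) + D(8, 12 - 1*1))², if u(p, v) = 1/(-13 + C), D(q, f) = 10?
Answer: 361/4 ≈ 90.250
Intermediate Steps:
C = 11 (C = (4 + 1) + 6 = 5 + 6 = 11)
u(p, v) = -½ (u(p, v) = 1/(-13 + 11) = 1/(-2) = -½)
(u(3, -20) + D(8, 12 - 1*1))² = (-½ + 10)² = (19/2)² = 361/4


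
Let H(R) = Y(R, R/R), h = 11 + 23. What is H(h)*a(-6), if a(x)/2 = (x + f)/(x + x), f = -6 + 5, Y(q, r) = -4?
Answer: -14/3 ≈ -4.6667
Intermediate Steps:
f = -1
h = 34
H(R) = -4
a(x) = (-1 + x)/x (a(x) = 2*((x - 1)/(x + x)) = 2*((-1 + x)/((2*x))) = 2*((-1 + x)*(1/(2*x))) = 2*((-1 + x)/(2*x)) = (-1 + x)/x)
H(h)*a(-6) = -4*(-1 - 6)/(-6) = -(-2)*(-7)/3 = -4*7/6 = -14/3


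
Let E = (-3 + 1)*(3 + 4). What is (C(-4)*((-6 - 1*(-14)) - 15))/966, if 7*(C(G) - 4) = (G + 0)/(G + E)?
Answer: -127/4347 ≈ -0.029216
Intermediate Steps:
E = -14 (E = -2*7 = -14)
C(G) = 4 + G/(7*(-14 + G)) (C(G) = 4 + ((G + 0)/(G - 14))/7 = 4 + (G/(-14 + G))/7 = 4 + G/(7*(-14 + G)))
(C(-4)*((-6 - 1*(-14)) - 15))/966 = (((-392 + 29*(-4))/(7*(-14 - 4)))*((-6 - 1*(-14)) - 15))/966 = (((1/7)*(-392 - 116)/(-18))*((-6 + 14) - 15))*(1/966) = (((1/7)*(-1/18)*(-508))*(8 - 15))*(1/966) = ((254/63)*(-7))*(1/966) = -254/9*1/966 = -127/4347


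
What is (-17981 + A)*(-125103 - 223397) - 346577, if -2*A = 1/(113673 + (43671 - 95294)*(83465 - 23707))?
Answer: 19329289608452213553/3084773561 ≈ 6.2660e+9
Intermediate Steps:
A = 1/6169547122 (A = -1/(2*(113673 + (43671 - 95294)*(83465 - 23707))) = -1/(2*(113673 - 51623*59758)) = -1/(2*(113673 - 3084887234)) = -1/2/(-3084773561) = -1/2*(-1/3084773561) = 1/6169547122 ≈ 1.6209e-10)
(-17981 + A)*(-125103 - 223397) - 346577 = (-17981 + 1/6169547122)*(-125103 - 223397) - 346577 = -110934626800681/6169547122*(-348500) - 346577 = 19330358720018664250/3084773561 - 346577 = 19329289608452213553/3084773561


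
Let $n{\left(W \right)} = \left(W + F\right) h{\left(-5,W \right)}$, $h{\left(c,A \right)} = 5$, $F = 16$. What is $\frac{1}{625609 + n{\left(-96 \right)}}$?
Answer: $\frac{1}{625209} \approx 1.5995 \cdot 10^{-6}$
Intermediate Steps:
$n{\left(W \right)} = 80 + 5 W$ ($n{\left(W \right)} = \left(W + 16\right) 5 = \left(16 + W\right) 5 = 80 + 5 W$)
$\frac{1}{625609 + n{\left(-96 \right)}} = \frac{1}{625609 + \left(80 + 5 \left(-96\right)\right)} = \frac{1}{625609 + \left(80 - 480\right)} = \frac{1}{625609 - 400} = \frac{1}{625209}$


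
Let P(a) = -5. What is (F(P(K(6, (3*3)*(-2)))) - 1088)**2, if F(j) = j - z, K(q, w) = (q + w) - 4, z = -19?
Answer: 1153476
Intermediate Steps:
K(q, w) = -4 + q + w
F(j) = 19 + j (F(j) = j - 1*(-19) = j + 19 = 19 + j)
(F(P(K(6, (3*3)*(-2)))) - 1088)**2 = ((19 - 5) - 1088)**2 = (14 - 1088)**2 = (-1074)**2 = 1153476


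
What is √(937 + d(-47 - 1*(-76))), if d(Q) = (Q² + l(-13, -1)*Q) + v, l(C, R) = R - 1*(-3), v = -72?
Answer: 42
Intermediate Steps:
l(C, R) = 3 + R (l(C, R) = R + 3 = 3 + R)
d(Q) = -72 + Q² + 2*Q (d(Q) = (Q² + (3 - 1)*Q) - 72 = (Q² + 2*Q) - 72 = -72 + Q² + 2*Q)
√(937 + d(-47 - 1*(-76))) = √(937 + (-72 + (-47 - 1*(-76))² + 2*(-47 - 1*(-76)))) = √(937 + (-72 + (-47 + 76)² + 2*(-47 + 76))) = √(937 + (-72 + 29² + 2*29)) = √(937 + (-72 + 841 + 58)) = √(937 + 827) = √1764 = 42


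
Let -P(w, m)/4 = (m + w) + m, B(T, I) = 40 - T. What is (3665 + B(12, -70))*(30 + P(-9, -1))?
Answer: 273282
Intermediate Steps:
P(w, m) = -8*m - 4*w (P(w, m) = -4*((m + w) + m) = -4*(w + 2*m) = -8*m - 4*w)
(3665 + B(12, -70))*(30 + P(-9, -1)) = (3665 + (40 - 1*12))*(30 + (-8*(-1) - 4*(-9))) = (3665 + (40 - 12))*(30 + (8 + 36)) = (3665 + 28)*(30 + 44) = 3693*74 = 273282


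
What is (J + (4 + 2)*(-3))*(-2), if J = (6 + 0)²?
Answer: -36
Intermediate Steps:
J = 36 (J = 6² = 36)
(J + (4 + 2)*(-3))*(-2) = (36 + (4 + 2)*(-3))*(-2) = (36 + 6*(-3))*(-2) = (36 - 18)*(-2) = 18*(-2) = -36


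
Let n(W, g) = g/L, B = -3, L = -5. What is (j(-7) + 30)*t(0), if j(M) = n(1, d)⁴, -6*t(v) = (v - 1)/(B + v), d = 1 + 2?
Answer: -6277/3750 ≈ -1.6739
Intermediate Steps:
d = 3
n(W, g) = -g/5 (n(W, g) = g/(-5) = g*(-⅕) = -g/5)
t(v) = -(-1 + v)/(6*(-3 + v)) (t(v) = -(v - 1)/(6*(-3 + v)) = -(-1 + v)/(6*(-3 + v)))
j(M) = 81/625 (j(M) = (-⅕*3)⁴ = (-⅗)⁴ = 81/625)
(j(-7) + 30)*t(0) = (81/625 + 30)*((1 - 1*0)/(6*(-3 + 0))) = 18831*((⅙)*(1 + 0)/(-3))/625 = 18831*((⅙)*(-⅓)*1)/625 = (18831/625)*(-1/18) = -6277/3750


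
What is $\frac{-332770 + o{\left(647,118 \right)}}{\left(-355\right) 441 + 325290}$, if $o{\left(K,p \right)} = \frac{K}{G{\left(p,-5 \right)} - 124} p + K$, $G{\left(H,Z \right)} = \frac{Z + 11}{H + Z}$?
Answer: $- \frac{2330170918}{1181651205} \approx -1.972$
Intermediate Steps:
$G{\left(H,Z \right)} = \frac{11 + Z}{H + Z}$
$o{\left(K,p \right)} = K + \frac{K p}{-124 + \frac{6}{-5 + p}}$ ($o{\left(K,p \right)} = \frac{K}{\frac{11 - 5}{p - 5} - 124} p + K = \frac{K}{\frac{1}{-5 + p} 6 - 124} p + K = \frac{K}{\frac{6}{-5 + p} - 124} p + K = \frac{K}{-124 + \frac{6}{-5 + p}} p + K = \frac{K p}{-124 + \frac{6}{-5 + p}} + K = K + \frac{K p}{-124 + \frac{6}{-5 + p}}$)
$\frac{-332770 + o{\left(647,118 \right)}}{\left(-355\right) 441 + 325290} = \frac{-332770 + \frac{1}{2} \cdot 647 \frac{1}{-313 + 62 \cdot 118} \left(-626 - 118^{2} + 129 \cdot 118\right)}{\left(-355\right) 441 + 325290} = \frac{-332770 + \frac{1}{2} \cdot 647 \frac{1}{-313 + 7316} \left(-626 - 13924 + 15222\right)}{-156555 + 325290} = \frac{-332770 + \frac{1}{2} \cdot 647 \cdot \frac{1}{7003} \left(-626 - 13924 + 15222\right)}{168735} = \left(-332770 + \frac{1}{2} \cdot 647 \cdot \frac{1}{7003} \cdot 672\right) \frac{1}{168735} = \left(-332770 + \frac{217392}{7003}\right) \frac{1}{168735} = \left(- \frac{2330170918}{7003}\right) \frac{1}{168735} = - \frac{2330170918}{1181651205}$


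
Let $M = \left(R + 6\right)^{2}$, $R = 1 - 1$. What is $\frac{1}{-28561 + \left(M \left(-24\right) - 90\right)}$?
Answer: $- \frac{1}{29515} \approx -3.3881 \cdot 10^{-5}$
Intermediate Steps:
$R = 0$
$M = 36$ ($M = \left(0 + 6\right)^{2} = 6^{2} = 36$)
$\frac{1}{-28561 + \left(M \left(-24\right) - 90\right)} = \frac{1}{-28561 + \left(36 \left(-24\right) - 90\right)} = \frac{1}{-28561 - 954} = \frac{1}{-29515} = - \frac{1}{29515}$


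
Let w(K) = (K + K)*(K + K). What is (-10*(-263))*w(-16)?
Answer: 2693120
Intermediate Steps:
w(K) = 4*K² (w(K) = (2*K)*(2*K) = 4*K²)
(-10*(-263))*w(-16) = (-10*(-263))*(4*(-16)²) = 2630*(4*256) = 2630*1024 = 2693120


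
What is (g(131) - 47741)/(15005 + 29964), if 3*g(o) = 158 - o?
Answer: -47732/44969 ≈ -1.0614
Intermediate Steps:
g(o) = 158/3 - o/3 (g(o) = (158 - o)/3 = 158/3 - o/3)
(g(131) - 47741)/(15005 + 29964) = ((158/3 - 1/3*131) - 47741)/(15005 + 29964) = ((158/3 - 131/3) - 47741)/44969 = (9 - 47741)*(1/44969) = -47732*1/44969 = -47732/44969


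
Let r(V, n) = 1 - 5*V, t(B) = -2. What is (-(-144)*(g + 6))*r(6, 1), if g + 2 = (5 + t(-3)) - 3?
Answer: -16704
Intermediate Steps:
g = -2 (g = -2 + ((5 - 2) - 3) = -2 + (3 - 3) = -2 + 0 = -2)
(-(-144)*(g + 6))*r(6, 1) = (-(-144)*(-2 + 6))*(1 - 5*6) = (-(-144)*4)*(1 - 30) = -72*(-8)*(-29) = 576*(-29) = -16704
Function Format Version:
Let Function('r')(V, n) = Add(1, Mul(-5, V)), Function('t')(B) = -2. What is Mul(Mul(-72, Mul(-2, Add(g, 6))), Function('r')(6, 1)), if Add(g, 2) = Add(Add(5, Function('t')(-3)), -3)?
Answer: -16704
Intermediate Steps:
g = -2 (g = Add(-2, Add(Add(5, -2), -3)) = Add(-2, Add(3, -3)) = Add(-2, 0) = -2)
Mul(Mul(-72, Mul(-2, Add(g, 6))), Function('r')(6, 1)) = Mul(Mul(-72, Mul(-2, Add(-2, 6))), Add(1, Mul(-5, 6))) = Mul(Mul(-72, Mul(-2, 4)), Add(1, -30)) = Mul(Mul(-72, -8), -29) = Mul(576, -29) = -16704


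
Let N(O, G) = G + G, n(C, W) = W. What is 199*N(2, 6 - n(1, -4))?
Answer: 3980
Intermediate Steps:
N(O, G) = 2*G
199*N(2, 6 - n(1, -4)) = 199*(2*(6 - 1*(-4))) = 199*(2*(6 + 4)) = 199*(2*10) = 199*20 = 3980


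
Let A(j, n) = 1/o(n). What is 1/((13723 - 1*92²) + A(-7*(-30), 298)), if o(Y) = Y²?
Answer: 88804/467020237 ≈ 0.00019015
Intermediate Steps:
A(j, n) = n⁻² (A(j, n) = 1/(n²) = n⁻²)
1/((13723 - 1*92²) + A(-7*(-30), 298)) = 1/((13723 - 1*92²) + 298⁻²) = 1/((13723 - 1*8464) + 1/88804) = 1/((13723 - 8464) + 1/88804) = 1/(5259 + 1/88804) = 1/(467020237/88804) = 88804/467020237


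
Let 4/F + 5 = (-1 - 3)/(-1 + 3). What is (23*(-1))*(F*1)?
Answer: 92/7 ≈ 13.143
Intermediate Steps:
F = -4/7 (F = 4/(-5 + (-1 - 3)/(-1 + 3)) = 4/(-5 - 4/2) = 4/(-5 - 4*½) = 4/(-5 - 2) = 4/(-7) = 4*(-⅐) = -4/7 ≈ -0.57143)
(23*(-1))*(F*1) = (23*(-1))*(-4/7*1) = -23*(-4/7) = 92/7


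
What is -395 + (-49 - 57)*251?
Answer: -27001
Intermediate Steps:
-395 + (-49 - 57)*251 = -395 - 106*251 = -395 - 26606 = -27001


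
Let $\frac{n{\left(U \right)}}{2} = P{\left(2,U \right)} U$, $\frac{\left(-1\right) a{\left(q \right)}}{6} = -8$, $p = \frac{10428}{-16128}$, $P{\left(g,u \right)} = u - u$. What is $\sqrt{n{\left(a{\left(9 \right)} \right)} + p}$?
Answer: $\frac{i \sqrt{18249}}{168} \approx 0.8041 i$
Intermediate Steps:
$P{\left(g,u \right)} = 0$
$p = - \frac{869}{1344}$ ($p = 10428 \left(- \frac{1}{16128}\right) = - \frac{869}{1344} \approx -0.64658$)
$a{\left(q \right)} = 48$ ($a{\left(q \right)} = \left(-6\right) \left(-8\right) = 48$)
$n{\left(U \right)} = 0$ ($n{\left(U \right)} = 2 \cdot 0 U = 2 \cdot 0 = 0$)
$\sqrt{n{\left(a{\left(9 \right)} \right)} + p} = \sqrt{0 - \frac{869}{1344}} = \sqrt{- \frac{869}{1344}} = \frac{i \sqrt{18249}}{168}$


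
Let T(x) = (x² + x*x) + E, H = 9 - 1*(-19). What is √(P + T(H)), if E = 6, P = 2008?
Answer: 3*√398 ≈ 59.850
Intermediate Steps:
H = 28 (H = 9 + 19 = 28)
T(x) = 6 + 2*x² (T(x) = (x² + x*x) + 6 = (x² + x²) + 6 = 2*x² + 6 = 6 + 2*x²)
√(P + T(H)) = √(2008 + (6 + 2*28²)) = √(2008 + (6 + 2*784)) = √(2008 + (6 + 1568)) = √(2008 + 1574) = √3582 = 3*√398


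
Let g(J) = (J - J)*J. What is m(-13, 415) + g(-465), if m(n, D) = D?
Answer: 415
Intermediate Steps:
g(J) = 0 (g(J) = 0*J = 0)
m(-13, 415) + g(-465) = 415 + 0 = 415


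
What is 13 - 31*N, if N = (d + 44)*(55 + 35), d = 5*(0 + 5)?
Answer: -192497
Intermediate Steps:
d = 25 (d = 5*5 = 25)
N = 6210 (N = (25 + 44)*(55 + 35) = 69*90 = 6210)
13 - 31*N = 13 - 31*6210 = 13 - 192510 = -192497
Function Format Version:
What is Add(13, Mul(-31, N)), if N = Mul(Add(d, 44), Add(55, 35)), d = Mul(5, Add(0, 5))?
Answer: -192497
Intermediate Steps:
d = 25 (d = Mul(5, 5) = 25)
N = 6210 (N = Mul(Add(25, 44), Add(55, 35)) = Mul(69, 90) = 6210)
Add(13, Mul(-31, N)) = Add(13, Mul(-31, 6210)) = Add(13, -192510) = -192497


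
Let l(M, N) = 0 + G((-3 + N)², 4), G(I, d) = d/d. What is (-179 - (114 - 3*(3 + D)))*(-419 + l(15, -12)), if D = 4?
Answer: 113696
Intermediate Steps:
G(I, d) = 1
l(M, N) = 1 (l(M, N) = 0 + 1 = 1)
(-179 - (114 - 3*(3 + D)))*(-419 + l(15, -12)) = (-179 - (114 - 3*(3 + 4)))*(-419 + 1) = (-179 - (114 - 3*7))*(-418) = (-179 - (114 - 21))*(-418) = (-179 - 1*93)*(-418) = (-179 - 93)*(-418) = -272*(-418) = 113696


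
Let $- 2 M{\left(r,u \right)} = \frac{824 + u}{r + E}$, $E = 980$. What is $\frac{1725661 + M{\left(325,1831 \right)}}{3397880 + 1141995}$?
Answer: $\frac{100088279}{263312750} \approx 0.38011$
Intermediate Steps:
$M{\left(r,u \right)} = - \frac{824 + u}{2 \left(980 + r\right)}$ ($M{\left(r,u \right)} = - \frac{\left(824 + u\right) \frac{1}{r + 980}}{2} = - \frac{\left(824 + u\right) \frac{1}{980 + r}}{2} = - \frac{\frac{1}{980 + r} \left(824 + u\right)}{2} = - \frac{824 + u}{2 \left(980 + r\right)}$)
$\frac{1725661 + M{\left(325,1831 \right)}}{3397880 + 1141995} = \frac{1725661 + \frac{-824 - 1831}{2 \left(980 + 325\right)}}{3397880 + 1141995} = \frac{1725661 + \frac{-824 - 1831}{2 \cdot 1305}}{4539875} = \left(1725661 + \frac{1}{2} \cdot \frac{1}{1305} \left(-2655\right)\right) \frac{1}{4539875} = \left(1725661 - \frac{59}{58}\right) \frac{1}{4539875} = \frac{100088279}{58} \cdot \frac{1}{4539875} = \frac{100088279}{263312750}$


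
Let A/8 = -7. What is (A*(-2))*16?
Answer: 1792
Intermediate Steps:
A = -56 (A = 8*(-7) = -56)
(A*(-2))*16 = -56*(-2)*16 = 112*16 = 1792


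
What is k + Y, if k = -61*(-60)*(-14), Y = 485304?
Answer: 434064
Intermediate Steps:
k = -51240 (k = 3660*(-14) = -51240)
k + Y = -51240 + 485304 = 434064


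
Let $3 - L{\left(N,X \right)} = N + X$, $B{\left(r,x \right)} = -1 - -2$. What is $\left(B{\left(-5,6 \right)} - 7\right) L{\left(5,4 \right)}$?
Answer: $36$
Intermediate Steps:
$B{\left(r,x \right)} = 1$ ($B{\left(r,x \right)} = -1 + 2 = 1$)
$L{\left(N,X \right)} = 3 - N - X$ ($L{\left(N,X \right)} = 3 - \left(N + X\right) = 3 - N - X$)
$\left(B{\left(-5,6 \right)} - 7\right) L{\left(5,4 \right)} = \left(1 - 7\right) \left(3 - 5 - 4\right) = - 6 \left(3 - 5 - 4\right) = \left(-6\right) \left(-6\right) = 36$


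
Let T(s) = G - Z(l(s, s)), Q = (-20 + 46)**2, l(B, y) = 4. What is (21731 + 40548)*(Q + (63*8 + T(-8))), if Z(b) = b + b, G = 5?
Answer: 73302383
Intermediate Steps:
Z(b) = 2*b
Q = 676 (Q = 26**2 = 676)
T(s) = -3 (T(s) = 5 - 2*4 = 5 - 1*8 = 5 - 8 = -3)
(21731 + 40548)*(Q + (63*8 + T(-8))) = (21731 + 40548)*(676 + (63*8 - 3)) = 62279*(676 + (504 - 3)) = 62279*(676 + 501) = 62279*1177 = 73302383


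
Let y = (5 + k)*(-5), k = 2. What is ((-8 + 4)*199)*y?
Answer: 27860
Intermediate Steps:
y = -35 (y = (5 + 2)*(-5) = 7*(-5) = -35)
((-8 + 4)*199)*y = ((-8 + 4)*199)*(-35) = -4*199*(-35) = -796*(-35) = 27860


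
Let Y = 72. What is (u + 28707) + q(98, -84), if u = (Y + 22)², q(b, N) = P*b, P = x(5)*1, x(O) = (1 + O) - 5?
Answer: 37641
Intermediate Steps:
x(O) = -4 + O
P = 1 (P = (-4 + 5)*1 = 1*1 = 1)
q(b, N) = b (q(b, N) = 1*b = b)
u = 8836 (u = (72 + 22)² = 94² = 8836)
(u + 28707) + q(98, -84) = (8836 + 28707) + 98 = 37543 + 98 = 37641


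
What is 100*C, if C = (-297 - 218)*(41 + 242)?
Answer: -14574500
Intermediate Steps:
C = -145745 (C = -515*283 = -145745)
100*C = 100*(-145745) = -14574500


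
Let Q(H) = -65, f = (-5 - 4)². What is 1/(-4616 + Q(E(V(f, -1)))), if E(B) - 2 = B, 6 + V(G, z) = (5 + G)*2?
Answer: -1/4681 ≈ -0.00021363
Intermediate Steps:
f = 81 (f = (-9)² = 81)
V(G, z) = 4 + 2*G (V(G, z) = -6 + (5 + G)*2 = -6 + (10 + 2*G) = 4 + 2*G)
E(B) = 2 + B
1/(-4616 + Q(E(V(f, -1)))) = 1/(-4616 - 65) = 1/(-4681) = -1/4681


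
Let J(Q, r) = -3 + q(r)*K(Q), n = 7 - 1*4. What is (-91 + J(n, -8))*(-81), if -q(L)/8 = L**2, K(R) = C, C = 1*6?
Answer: 256446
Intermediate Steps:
C = 6
K(R) = 6
q(L) = -8*L**2
n = 3 (n = 7 - 4 = 3)
J(Q, r) = -3 - 48*r**2 (J(Q, r) = -3 - 8*r**2*6 = -3 - 48*r**2)
(-91 + J(n, -8))*(-81) = (-91 + (-3 - 48*(-8)**2))*(-81) = (-91 + (-3 - 48*64))*(-81) = (-91 + (-3 - 3072))*(-81) = (-91 - 3075)*(-81) = -3166*(-81) = 256446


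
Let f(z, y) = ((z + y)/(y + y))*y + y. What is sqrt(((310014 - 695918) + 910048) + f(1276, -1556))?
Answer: 4*sqrt(32653) ≈ 722.81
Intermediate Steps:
f(z, y) = z/2 + 3*y/2 (f(z, y) = ((y + z)/((2*y)))*y + y = ((y + z)*(1/(2*y)))*y + y = ((y + z)/(2*y))*y + y = (y/2 + z/2) + y = z/2 + 3*y/2)
sqrt(((310014 - 695918) + 910048) + f(1276, -1556)) = sqrt(((310014 - 695918) + 910048) + ((1/2)*1276 + (3/2)*(-1556))) = sqrt((-385904 + 910048) + (638 - 2334)) = sqrt(524144 - 1696) = sqrt(522448) = 4*sqrt(32653)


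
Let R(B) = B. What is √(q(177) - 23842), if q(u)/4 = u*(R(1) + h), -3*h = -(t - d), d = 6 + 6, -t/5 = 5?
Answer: I*√31866 ≈ 178.51*I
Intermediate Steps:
t = -25 (t = -5*5 = -25)
d = 12
h = -37/3 (h = -(-1)*(-25 - 1*12)/3 = -(-1)*(-25 - 12)/3 = -(-1)*(-37)/3 = -⅓*37 = -37/3 ≈ -12.333)
q(u) = -136*u/3 (q(u) = 4*(u*(1 - 37/3)) = 4*(u*(-34/3)) = 4*(-34*u/3) = -136*u/3)
√(q(177) - 23842) = √(-136/3*177 - 23842) = √(-8024 - 23842) = √(-31866) = I*√31866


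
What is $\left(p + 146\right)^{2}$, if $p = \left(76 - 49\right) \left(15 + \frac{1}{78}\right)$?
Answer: $\frac{205492225}{676} \approx 3.0398 \cdot 10^{5}$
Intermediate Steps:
$p = \frac{10539}{26}$ ($p = 27 \left(15 + \frac{1}{78}\right) = 27 \cdot \frac{1171}{78} = \frac{10539}{26} \approx 405.35$)
$\left(p + 146\right)^{2} = \left(\frac{10539}{26} + 146\right)^{2} = \left(\frac{14335}{26}\right)^{2} = \frac{205492225}{676}$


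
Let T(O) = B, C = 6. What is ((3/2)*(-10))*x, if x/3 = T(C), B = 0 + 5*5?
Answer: -1125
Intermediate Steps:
B = 25 (B = 0 + 25 = 25)
T(O) = 25
x = 75 (x = 3*25 = 75)
((3/2)*(-10))*x = ((3/2)*(-10))*75 = -15*75 = -1125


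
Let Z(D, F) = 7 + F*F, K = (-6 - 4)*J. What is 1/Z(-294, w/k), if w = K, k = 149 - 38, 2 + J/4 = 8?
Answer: 1369/15983 ≈ 0.085654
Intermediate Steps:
J = 24 (J = -8 + 4*8 = -8 + 32 = 24)
k = 111
K = -240 (K = (-6 - 4)*24 = -10*24 = -240)
w = -240
Z(D, F) = 7 + F**2
1/Z(-294, w/k) = 1/(7 + (-240/111)**2) = 1/(7 + (-240*1/111)**2) = 1/(7 + (-80/37)**2) = 1/(7 + 6400/1369) = 1/(15983/1369) = 1369/15983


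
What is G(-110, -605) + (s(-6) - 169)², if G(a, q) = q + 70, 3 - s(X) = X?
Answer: 25065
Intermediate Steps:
s(X) = 3 - X
G(a, q) = 70 + q
G(-110, -605) + (s(-6) - 169)² = (70 - 605) + ((3 - 1*(-6)) - 169)² = -535 + ((3 + 6) - 169)² = -535 + (9 - 169)² = -535 + (-160)² = -535 + 25600 = 25065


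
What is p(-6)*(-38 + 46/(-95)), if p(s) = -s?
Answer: -21936/95 ≈ -230.91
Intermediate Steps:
p(-6)*(-38 + 46/(-95)) = (-1*(-6))*(-38 + 46/(-95)) = 6*(-38 + 46*(-1/95)) = 6*(-38 - 46/95) = 6*(-3656/95) = -21936/95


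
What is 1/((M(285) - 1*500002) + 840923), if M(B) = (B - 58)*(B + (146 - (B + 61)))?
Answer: 1/360216 ≈ 2.7761e-6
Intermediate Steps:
M(B) = -4930 + 85*B (M(B) = (-58 + B)*(B + (146 - (61 + B))) = (-58 + B)*(B + (146 + (-61 - B))) = (-58 + B)*(B + (85 - B)) = (-58 + B)*85 = -4930 + 85*B)
1/((M(285) - 1*500002) + 840923) = 1/(((-4930 + 85*285) - 1*500002) + 840923) = 1/(((-4930 + 24225) - 500002) + 840923) = 1/((19295 - 500002) + 840923) = 1/(-480707 + 840923) = 1/360216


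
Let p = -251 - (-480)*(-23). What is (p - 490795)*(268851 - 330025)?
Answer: 30714608964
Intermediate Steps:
p = -11291 (p = -251 - 240*46 = -251 - 11040 = -11291)
(p - 490795)*(268851 - 330025) = (-11291 - 490795)*(268851 - 330025) = -502086*(-61174) = 30714608964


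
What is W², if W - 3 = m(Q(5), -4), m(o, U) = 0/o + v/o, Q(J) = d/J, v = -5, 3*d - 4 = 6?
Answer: 81/4 ≈ 20.250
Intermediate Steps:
d = 10/3 (d = 4/3 + (⅓)*6 = 4/3 + 2 = 10/3 ≈ 3.3333)
Q(J) = 10/(3*J)
m(o, U) = -5/o (m(o, U) = 0/o - 5/o = 0 - 5/o = -5/o)
W = -9/2 (W = 3 - 5/((10/3)/5) = 3 - 5/((10/3)*(⅕)) = 3 - 5/⅔ = 3 - 5*3/2 = 3 - 15/2 = -9/2 ≈ -4.5000)
W² = (-9/2)² = 81/4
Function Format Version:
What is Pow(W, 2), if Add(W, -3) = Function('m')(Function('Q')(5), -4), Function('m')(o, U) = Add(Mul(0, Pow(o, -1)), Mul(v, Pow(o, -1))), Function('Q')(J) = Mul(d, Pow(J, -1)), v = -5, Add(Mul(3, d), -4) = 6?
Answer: Rational(81, 4) ≈ 20.250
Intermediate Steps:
d = Rational(10, 3) (d = Add(Rational(4, 3), Mul(Rational(1, 3), 6)) = Add(Rational(4, 3), 2) = Rational(10, 3) ≈ 3.3333)
Function('Q')(J) = Mul(Rational(10, 3), Pow(J, -1))
Function('m')(o, U) = Mul(-5, Pow(o, -1)) (Function('m')(o, U) = Add(Mul(0, Pow(o, -1)), Mul(-5, Pow(o, -1))) = Add(0, Mul(-5, Pow(o, -1))) = Mul(-5, Pow(o, -1)))
W = Rational(-9, 2) (W = Add(3, Mul(-5, Pow(Mul(Rational(10, 3), Pow(5, -1)), -1))) = Add(3, Mul(-5, Pow(Mul(Rational(10, 3), Rational(1, 5)), -1))) = Add(3, Mul(-5, Pow(Rational(2, 3), -1))) = Add(3, Mul(-5, Rational(3, 2))) = Add(3, Rational(-15, 2)) = Rational(-9, 2) ≈ -4.5000)
Pow(W, 2) = Pow(Rational(-9, 2), 2) = Rational(81, 4)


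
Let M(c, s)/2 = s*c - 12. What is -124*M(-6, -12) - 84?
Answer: -14964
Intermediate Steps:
M(c, s) = -24 + 2*c*s (M(c, s) = 2*(s*c - 12) = 2*(c*s - 12) = 2*(-12 + c*s) = -24 + 2*c*s)
-124*M(-6, -12) - 84 = -124*(-24 + 2*(-6)*(-12)) - 84 = -124*(-24 + 144) - 84 = -124*120 - 84 = -14880 - 84 = -14964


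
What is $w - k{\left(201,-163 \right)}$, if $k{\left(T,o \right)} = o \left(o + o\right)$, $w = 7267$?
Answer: $-45871$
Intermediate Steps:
$k{\left(T,o \right)} = 2 o^{2}$ ($k{\left(T,o \right)} = o 2 o = 2 o^{2}$)
$w - k{\left(201,-163 \right)} = 7267 - 2 \left(-163\right)^{2} = 7267 - 2 \cdot 26569 = 7267 - 53138 = -45871$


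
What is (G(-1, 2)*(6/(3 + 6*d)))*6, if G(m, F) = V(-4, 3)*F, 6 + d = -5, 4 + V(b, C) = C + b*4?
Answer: 136/7 ≈ 19.429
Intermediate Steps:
V(b, C) = -4 + C + 4*b (V(b, C) = -4 + (C + b*4) = -4 + (C + 4*b) = -4 + C + 4*b)
d = -11 (d = -6 - 5 = -11)
G(m, F) = -17*F (G(m, F) = (-4 + 3 + 4*(-4))*F = (-4 + 3 - 16)*F = -17*F)
(G(-1, 2)*(6/(3 + 6*d)))*6 = ((-17*2)*(6/(3 + 6*(-11))))*6 = -204/(3 - 66)*6 = -204/(-63)*6 = -204*(-1)/63*6 = -34*(-2/21)*6 = (68/21)*6 = 136/7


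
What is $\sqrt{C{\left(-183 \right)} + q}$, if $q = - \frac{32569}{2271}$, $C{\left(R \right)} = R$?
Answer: $\frac{i \sqrt{1017775902}}{2271} \approx 14.048 i$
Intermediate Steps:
$q = - \frac{32569}{2271}$ ($q = \left(-32569\right) \frac{1}{2271} = - \frac{32569}{2271} \approx -14.341$)
$\sqrt{C{\left(-183 \right)} + q} = \sqrt{-183 - \frac{32569}{2271}} = \sqrt{- \frac{448162}{2271}} = \frac{i \sqrt{1017775902}}{2271}$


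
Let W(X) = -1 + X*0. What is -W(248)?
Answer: 1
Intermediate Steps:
W(X) = -1 (W(X) = -1 + 0 = -1)
-W(248) = -1*(-1) = 1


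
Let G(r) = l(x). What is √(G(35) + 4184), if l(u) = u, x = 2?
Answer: √4186 ≈ 64.699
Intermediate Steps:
G(r) = 2
√(G(35) + 4184) = √(2 + 4184) = √4186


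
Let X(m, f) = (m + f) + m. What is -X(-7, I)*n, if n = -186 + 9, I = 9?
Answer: -885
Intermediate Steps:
X(m, f) = f + 2*m (X(m, f) = (f + m) + m = f + 2*m)
n = -177
-X(-7, I)*n = -(9 + 2*(-7))*(-177) = -(9 - 14)*(-177) = -(-5)*(-177) = -1*885 = -885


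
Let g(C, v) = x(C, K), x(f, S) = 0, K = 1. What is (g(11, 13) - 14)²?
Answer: 196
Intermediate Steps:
g(C, v) = 0
(g(11, 13) - 14)² = (0 - 14)² = (-14)² = 196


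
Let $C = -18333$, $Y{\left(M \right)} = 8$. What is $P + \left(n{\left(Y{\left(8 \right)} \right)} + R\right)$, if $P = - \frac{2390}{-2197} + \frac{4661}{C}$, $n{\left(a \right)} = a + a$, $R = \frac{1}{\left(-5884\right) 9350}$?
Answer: $\frac{37301391220664999}{2215888330055400} \approx 16.834$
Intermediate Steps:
$R = - \frac{1}{55015400}$ ($R = \left(- \frac{1}{5884}\right) \frac{1}{9350} = - \frac{1}{55015400} \approx -1.8177 \cdot 10^{-8}$)
$n{\left(a \right)} = 2 a$
$P = \frac{33575653}{40277601}$ ($P = - \frac{2390}{-2197} + \frac{4661}{-18333} = \left(-2390\right) \left(- \frac{1}{2197}\right) + 4661 \left(- \frac{1}{18333}\right) = \frac{2390}{2197} - \frac{4661}{18333} = \frac{33575653}{40277601} \approx 0.83361$)
$P + \left(n{\left(Y{\left(8 \right)} \right)} + R\right) = \frac{33575653}{40277601} + \left(2 \cdot 8 - \frac{1}{55015400}\right) = \frac{33575653}{40277601} + \left(16 - \frac{1}{55015400}\right) = \frac{33575653}{40277601} + \frac{880246399}{55015400} = \frac{37301391220664999}{2215888330055400}$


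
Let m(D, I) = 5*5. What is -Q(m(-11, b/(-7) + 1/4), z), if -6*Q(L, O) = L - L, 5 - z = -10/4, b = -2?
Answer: 0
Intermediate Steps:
m(D, I) = 25
z = 15/2 (z = 5 - (-2)*5/4 = 5 - 1*(-5/2) = 5 + 5/2 = 15/2 ≈ 7.5000)
Q(L, O) = 0 (Q(L, O) = -(L - L)/6 = -1/6*0 = 0)
-Q(m(-11, b/(-7) + 1/4), z) = -1*0 = 0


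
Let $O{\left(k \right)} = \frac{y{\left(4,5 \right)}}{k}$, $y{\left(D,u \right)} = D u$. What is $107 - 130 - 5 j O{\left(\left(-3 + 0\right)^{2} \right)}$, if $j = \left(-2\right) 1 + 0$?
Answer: $- \frac{25037}{9} \approx -2781.9$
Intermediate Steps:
$j = -2$ ($j = -2 + 0 = -2$)
$O{\left(k \right)} = \frac{20}{k}$ ($O{\left(k \right)} = \frac{4 \cdot 5}{k} = \frac{20}{k}$)
$107 - 130 - 5 j O{\left(\left(-3 + 0\right)^{2} \right)} = 107 - 130 \left(-5\right) \left(-2\right) \frac{20}{\left(-3 + 0\right)^{2}} = 107 - 130 \cdot 10 \frac{20}{\left(-3\right)^{2}} = 107 - 130 \cdot 10 \cdot \frac{20}{9} = 107 - \frac{26000}{9} = - \frac{25037}{9}$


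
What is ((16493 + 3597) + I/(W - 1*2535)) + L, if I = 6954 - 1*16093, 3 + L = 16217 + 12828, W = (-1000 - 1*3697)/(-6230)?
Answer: 110824327938/2255479 ≈ 49136.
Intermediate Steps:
W = 671/890 (W = (-1000 - 3697)*(-1/6230) = -4697*(-1/6230) = 671/890 ≈ 0.75393)
L = 29042 (L = -3 + (16217 + 12828) = -3 + 29045 = 29042)
I = -9139 (I = 6954 - 16093 = -9139)
((16493 + 3597) + I/(W - 1*2535)) + L = ((16493 + 3597) - 9139/(671/890 - 1*2535)) + 29042 = (20090 - 9139/(671/890 - 2535)) + 29042 = (20090 - 9139/(-2255479/890)) + 29042 = (20090 - 9139*(-890/2255479)) + 29042 = (20090 + 8133710/2255479) + 29042 = 45320706820/2255479 + 29042 = 110824327938/2255479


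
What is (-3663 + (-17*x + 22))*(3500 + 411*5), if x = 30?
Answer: -23058805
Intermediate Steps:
(-3663 + (-17*x + 22))*(3500 + 411*5) = (-3663 + (-17*30 + 22))*(3500 + 411*5) = (-3663 + (-510 + 22))*(3500 + 2055) = (-3663 - 488)*5555 = -4151*5555 = -23058805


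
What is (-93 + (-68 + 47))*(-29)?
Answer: 3306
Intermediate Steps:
(-93 + (-68 + 47))*(-29) = (-93 - 21)*(-29) = -114*(-29) = 3306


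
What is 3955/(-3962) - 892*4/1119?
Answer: -2651723/633354 ≈ -4.1868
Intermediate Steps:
3955/(-3962) - 892*4/1119 = 3955*(-1/3962) - 3568*1/1119 = -565/566 - 3568/1119 = -2651723/633354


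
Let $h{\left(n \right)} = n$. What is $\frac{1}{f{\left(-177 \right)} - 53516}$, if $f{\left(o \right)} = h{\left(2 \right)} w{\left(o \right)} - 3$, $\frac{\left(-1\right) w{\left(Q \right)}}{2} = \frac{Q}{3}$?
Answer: $- \frac{1}{53283} \approx -1.8768 \cdot 10^{-5}$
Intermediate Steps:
$w{\left(Q \right)} = - \frac{2 Q}{3}$ ($w{\left(Q \right)} = - 2 \frac{Q}{3} = - \frac{2 Q}{3}$)
$f{\left(o \right)} = -3 - \frac{4 o}{3}$ ($f{\left(o \right)} = 2 \left(- \frac{2 o}{3}\right) - 3 = - \frac{4 o}{3} - 3 = -3 - \frac{4 o}{3}$)
$\frac{1}{f{\left(-177 \right)} - 53516} = \frac{1}{\left(-3 - -236\right) - 53516} = \frac{1}{\left(-3 + 236\right) - 53516} = \frac{1}{233 - 53516} = \frac{1}{-53283} = - \frac{1}{53283}$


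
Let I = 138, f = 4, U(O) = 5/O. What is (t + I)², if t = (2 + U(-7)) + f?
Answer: 1006009/49 ≈ 20531.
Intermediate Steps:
t = 37/7 (t = (2 + 5/(-7)) + 4 = (2 + 5*(-⅐)) + 4 = (2 - 5/7) + 4 = 9/7 + 4 = 37/7 ≈ 5.2857)
(t + I)² = (37/7 + 138)² = (1003/7)² = 1006009/49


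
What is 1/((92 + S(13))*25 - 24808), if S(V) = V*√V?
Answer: -22508/505236939 - 325*√13/505236939 ≈ -4.6869e-5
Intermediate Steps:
S(V) = V^(3/2)
1/((92 + S(13))*25 - 24808) = 1/((92 + 13^(3/2))*25 - 24808) = 1/((92 + 13*√13)*25 - 24808) = 1/((2300 + 325*√13) - 24808) = 1/(-22508 + 325*√13)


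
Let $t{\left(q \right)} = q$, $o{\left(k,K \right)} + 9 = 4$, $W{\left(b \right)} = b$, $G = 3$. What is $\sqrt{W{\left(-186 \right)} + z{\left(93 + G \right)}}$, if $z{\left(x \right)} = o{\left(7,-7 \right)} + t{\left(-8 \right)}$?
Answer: $i \sqrt{199} \approx 14.107 i$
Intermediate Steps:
$o{\left(k,K \right)} = -5$ ($o{\left(k,K \right)} = -9 + 4 = -5$)
$z{\left(x \right)} = -13$ ($z{\left(x \right)} = -5 - 8 = -13$)
$\sqrt{W{\left(-186 \right)} + z{\left(93 + G \right)}} = \sqrt{-186 - 13} = \sqrt{-199} = i \sqrt{199}$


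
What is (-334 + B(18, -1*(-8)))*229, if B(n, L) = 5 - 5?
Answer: -76486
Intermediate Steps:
B(n, L) = 0
(-334 + B(18, -1*(-8)))*229 = (-334 + 0)*229 = -334*229 = -76486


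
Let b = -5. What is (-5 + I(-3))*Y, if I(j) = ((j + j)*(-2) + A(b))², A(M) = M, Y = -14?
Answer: -616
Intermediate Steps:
I(j) = (-5 - 4*j)² (I(j) = ((j + j)*(-2) - 5)² = ((2*j)*(-2) - 5)² = (-4*j - 5)² = (-5 - 4*j)²)
(-5 + I(-3))*Y = (-5 + (5 + 4*(-3))²)*(-14) = (-5 + (5 - 12)²)*(-14) = (-5 + (-7)²)*(-14) = (-5 + 49)*(-14) = 44*(-14) = -616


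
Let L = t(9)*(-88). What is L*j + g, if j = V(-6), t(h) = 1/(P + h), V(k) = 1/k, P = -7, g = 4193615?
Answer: 12580867/3 ≈ 4.1936e+6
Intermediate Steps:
t(h) = 1/(-7 + h)
j = -⅙ (j = 1/(-6) = -⅙ ≈ -0.16667)
L = -44 (L = -88/(-7 + 9) = -88/2 = (½)*(-88) = -44)
L*j + g = -44*(-⅙) + 4193615 = 22/3 + 4193615 = 12580867/3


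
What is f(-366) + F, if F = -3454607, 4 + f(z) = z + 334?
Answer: -3454643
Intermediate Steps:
f(z) = 330 + z (f(z) = -4 + (z + 334) = -4 + (334 + z) = 330 + z)
f(-366) + F = (330 - 366) - 3454607 = -36 - 3454607 = -3454643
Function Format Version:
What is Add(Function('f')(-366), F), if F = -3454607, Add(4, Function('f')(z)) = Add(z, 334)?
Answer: -3454643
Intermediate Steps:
Function('f')(z) = Add(330, z) (Function('f')(z) = Add(-4, Add(z, 334)) = Add(-4, Add(334, z)) = Add(330, z))
Add(Function('f')(-366), F) = Add(Add(330, -366), -3454607) = Add(-36, -3454607) = -3454643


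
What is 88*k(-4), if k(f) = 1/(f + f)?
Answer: -11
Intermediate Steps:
k(f) = 1/(2*f)
88*k(-4) = 88*((½)/(-4)) = 88*((½)*(-¼)) = 88*(-⅛) = -11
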